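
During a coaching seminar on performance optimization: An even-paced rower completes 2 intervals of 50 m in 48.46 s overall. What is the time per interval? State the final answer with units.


Split time = total_time / n_laps = 48.46 / 2
Split time = 24.23 s per lap

24.23 s


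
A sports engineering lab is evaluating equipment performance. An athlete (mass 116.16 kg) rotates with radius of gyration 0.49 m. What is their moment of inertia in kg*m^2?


I = m * k^2
I = 116.16 * 0.49^2
I = 116.16 * 0.2401 = 27.89 kg*m^2

27.89 kg*m^2


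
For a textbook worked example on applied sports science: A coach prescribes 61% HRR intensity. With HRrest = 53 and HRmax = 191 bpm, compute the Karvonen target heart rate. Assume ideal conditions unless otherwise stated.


Target = HRrest + pct*(HRmax - HRrest)
Heart rate reserve = HRmax - HRrest = 191 - 53 = 138 bpm
Fraction = 61% = 0.61
Target = 53 + 0.61 * 138
Target = 53 + 84.18 = 137.18 bpm

137.18 bpm


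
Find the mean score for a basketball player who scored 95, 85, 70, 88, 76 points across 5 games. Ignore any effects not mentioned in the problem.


Average = sum / n
Sum = 414
Average = 414 / 5 = 82.8

82.8


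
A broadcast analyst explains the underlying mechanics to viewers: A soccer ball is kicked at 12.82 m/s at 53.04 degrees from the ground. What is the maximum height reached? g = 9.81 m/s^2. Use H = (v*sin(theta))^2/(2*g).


H = (v*sin(theta))^2 / (2*g)
vy = v*sin(theta) = 12.82 * sin(53.04 deg) = 10.2439 m/s
H = vy^2 / (2*g) = 104.9373 / (2*9.81)
H = 104.9373 / 19.62 = 5.3485 m

5.3485 m


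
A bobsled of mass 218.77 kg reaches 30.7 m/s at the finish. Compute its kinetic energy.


KE = 0.5 * m * v^2
KE = 0.5 * 218.77 * 30.7^2
KE = 0.5 * 218.77 * 942.49 = 103094.2687 J

103094.2687 J


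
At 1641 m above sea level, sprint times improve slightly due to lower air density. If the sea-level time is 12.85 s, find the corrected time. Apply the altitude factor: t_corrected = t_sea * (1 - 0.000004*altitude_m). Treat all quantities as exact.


Correction factor = 1 - 0.000004 * 1641 = 0.993436
t_corrected = t_sea * factor = 12.85 * 0.993436
t_corrected = 12.7657 s

12.7657 s


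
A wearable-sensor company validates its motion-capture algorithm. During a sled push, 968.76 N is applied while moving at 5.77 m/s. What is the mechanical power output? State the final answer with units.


P = F * v
P = 968.76 * 5.77
P = 5589.7452 W

5589.7452 W


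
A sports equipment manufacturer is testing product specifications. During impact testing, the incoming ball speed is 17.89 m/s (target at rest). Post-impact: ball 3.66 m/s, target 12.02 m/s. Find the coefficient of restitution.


e = (v2_after - v1_after) / (v1_before - v2_before)
Numerator = 12.02 - 3.66 = 8.36
Denominator = 17.89 - 0 = 17.89
e = 8.36 / 17.89 = 0.4673

0.4673


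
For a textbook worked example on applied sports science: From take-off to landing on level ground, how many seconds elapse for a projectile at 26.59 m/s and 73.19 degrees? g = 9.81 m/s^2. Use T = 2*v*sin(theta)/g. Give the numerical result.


T = 2*v*sin(theta)/g
sin(theta) = sin(73.19 deg) = 0.9573
T = 2*26.59*0.9573 / 9.81
T = 50.9076 / 9.81 = 5.1894 s

5.1894 s


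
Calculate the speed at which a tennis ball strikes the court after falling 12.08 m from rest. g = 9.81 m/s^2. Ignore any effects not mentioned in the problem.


v = sqrt(2 * g * h)
v = sqrt(2 * 9.81 * 12.08)
v = sqrt(237.0096) = 15.3951 m/s

15.3951 m/s


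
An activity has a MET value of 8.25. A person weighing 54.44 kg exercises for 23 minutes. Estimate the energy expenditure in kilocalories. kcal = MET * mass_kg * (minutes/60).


kcal = MET * mass * time_hr
Convert time: 23 min = 0.3833 hr
kcal = 8.25 * 54.44 * 0.3833
kcal = 172.1665 kcal

172.1665 kcal


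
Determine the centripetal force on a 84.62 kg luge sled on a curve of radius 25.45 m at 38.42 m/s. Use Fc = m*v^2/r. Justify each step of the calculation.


Fc = m * v^2 / r
v^2 = 38.42^2 = 1476.0964
Fc = 84.62 * 1476.0964 / 25.45
Fc = 124907.2774 / 25.45 = 4907.948 N

4907.948 N


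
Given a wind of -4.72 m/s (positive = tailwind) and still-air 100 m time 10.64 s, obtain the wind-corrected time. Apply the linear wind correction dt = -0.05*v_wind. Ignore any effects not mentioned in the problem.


dt = -0.05 * v_wind = -0.05 * -4.72 = 0.236 s
t_corrected = t_still + dt = 10.64 + (0.236)
t_corrected = 10.876 s

10.876 s


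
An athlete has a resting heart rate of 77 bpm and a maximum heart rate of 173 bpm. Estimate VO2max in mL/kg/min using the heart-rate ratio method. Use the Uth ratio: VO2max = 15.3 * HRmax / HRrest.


VO2max = 15.3 * HRmax / HRrest
VO2max = 15.3 * 173 / 77
VO2max = 2646.9 / 77 = 34.3753 mL/kg/min

34.3753 mL/kg/min


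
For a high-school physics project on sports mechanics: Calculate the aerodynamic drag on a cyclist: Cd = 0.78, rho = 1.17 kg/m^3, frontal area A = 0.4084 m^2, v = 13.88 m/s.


Fd = 0.5 * Cd * rho * A * v^2
Fd = 0.5 * 0.78 * 1.17 * 0.4084 * 13.88^2
v^2 = 192.6544
Fd = 0.5 * 0.78 * 1.17 * 0.4084 * 192.6544 = 35.9017 N

35.9017 N


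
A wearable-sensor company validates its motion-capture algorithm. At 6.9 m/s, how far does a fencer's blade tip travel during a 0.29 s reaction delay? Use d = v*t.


d = v * t
d = 6.9 * 0.29
d = 2.001 m

2.001 m


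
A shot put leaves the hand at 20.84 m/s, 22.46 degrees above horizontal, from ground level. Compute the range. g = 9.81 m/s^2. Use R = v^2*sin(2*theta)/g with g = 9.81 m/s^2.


R = v^2 * sin(2*theta) / g
Convert angle to radians: theta = 22.46 deg = 0.392 rad
sin(2*theta) = sin(0.784) = 0.7061
R = 20.84^2 * 0.7061 / 9.81
R = 434.3056 * 0.7061 / 9.81 = 31.2611 m

31.2611 m


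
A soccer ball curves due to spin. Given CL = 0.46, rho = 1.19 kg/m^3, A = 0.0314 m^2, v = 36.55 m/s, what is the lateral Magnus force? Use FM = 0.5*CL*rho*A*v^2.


FM = 0.5 * CL * rho * A * v^2
FM = 0.5 * 0.46 * 1.19 * 0.0314 * 36.55^2
v^2 = 1335.9025
FM = 0.5 * 0.46 * 1.19 * 0.0314 * 1335.9025 = 11.481 N

11.481 N


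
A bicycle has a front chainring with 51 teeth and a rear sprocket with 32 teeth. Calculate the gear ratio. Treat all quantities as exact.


GR = front_teeth / rear_teeth
GR = 51 / 32
GR = 1.5938

1.5938


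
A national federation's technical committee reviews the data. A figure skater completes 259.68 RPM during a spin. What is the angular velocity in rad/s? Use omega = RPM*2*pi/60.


omega = RPM * 2 * pi / 60
omega = 259.68 * 2 * 3.14159 / 60
omega = 1631.6176 / 60 = 27.1936 rad/s

27.1936 rad/s


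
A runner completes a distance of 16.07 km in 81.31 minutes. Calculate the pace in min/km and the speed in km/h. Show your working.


Pace = time / distance = 81.31 min / 16.07 km = 5.0597 min/km
Speed = distance / time_in_hours = 16.07 / 1.3552 hr
Speed = 11.8583 km/h

5.0597 min/km, 11.8583 km/h


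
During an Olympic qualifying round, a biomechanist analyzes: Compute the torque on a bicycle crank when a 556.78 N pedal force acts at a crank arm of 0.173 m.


tau = F * d
tau = 556.78 * 0.173
tau = 96.3229 N*m

96.3229 N*m


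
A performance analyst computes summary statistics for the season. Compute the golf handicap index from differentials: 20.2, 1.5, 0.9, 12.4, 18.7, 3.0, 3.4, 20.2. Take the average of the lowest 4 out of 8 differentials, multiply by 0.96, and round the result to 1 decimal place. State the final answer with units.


All differentials: 20.2, 1.5, 0.9, 12.4, 18.7, 3.0, 3.4, 20.2
Sorted: 0.9, 1.5, 3.0, 3.4, 12.4, 18.7, 20.2, 20.2
Best 4: 0.9, 1.5, 3.0, 3.4
Average of best = 8.8 / 4 = 2.2
Raw index = 2.2 * 0.96 = 2.112
Handicap index = round(2.112, 1) = 2.1

2.1


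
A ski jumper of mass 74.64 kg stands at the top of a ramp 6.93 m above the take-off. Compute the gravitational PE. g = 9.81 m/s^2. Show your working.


PE = m * g * h
PE = 74.64 * 9.81 * 6.93
PE = 732.2184 * 6.93 = 5074.2735 J

5074.2735 J


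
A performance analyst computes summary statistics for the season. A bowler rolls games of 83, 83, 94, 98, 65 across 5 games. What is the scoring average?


Average = sum / n
Sum = 423
Average = 423 / 5 = 84.6

84.6


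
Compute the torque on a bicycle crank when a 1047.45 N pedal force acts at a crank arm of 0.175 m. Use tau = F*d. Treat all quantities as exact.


tau = F * d
tau = 1047.45 * 0.175
tau = 183.3038 N*m

183.3038 N*m


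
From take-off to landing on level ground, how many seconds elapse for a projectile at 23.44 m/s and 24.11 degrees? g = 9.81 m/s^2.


T = 2*v*sin(theta)/g
sin(theta) = sin(24.11 deg) = 0.4085
T = 2*23.44*0.4085 / 9.81
T = 19.15 / 9.81 = 1.9521 s

1.9521 s


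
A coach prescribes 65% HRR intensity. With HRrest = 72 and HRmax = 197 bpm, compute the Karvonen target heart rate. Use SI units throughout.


Target = HRrest + pct*(HRmax - HRrest)
Heart rate reserve = HRmax - HRrest = 197 - 72 = 125 bpm
Fraction = 65% = 0.65
Target = 72 + 0.65 * 125
Target = 72 + 81.25 = 153.25 bpm

153.25 bpm


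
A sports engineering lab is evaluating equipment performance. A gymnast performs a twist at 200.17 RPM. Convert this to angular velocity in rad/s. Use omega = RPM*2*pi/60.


omega = RPM * 2 * pi / 60
omega = 200.17 * 2 * 3.14159 / 60
omega = 1257.7052 / 60 = 20.9618 rad/s

20.9618 rad/s


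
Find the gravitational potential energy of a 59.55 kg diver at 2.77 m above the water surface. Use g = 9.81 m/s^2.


PE = m * g * h
PE = 59.55 * 9.81 * 2.77
PE = 584.1855 * 2.77 = 1618.1938 J

1618.1938 J


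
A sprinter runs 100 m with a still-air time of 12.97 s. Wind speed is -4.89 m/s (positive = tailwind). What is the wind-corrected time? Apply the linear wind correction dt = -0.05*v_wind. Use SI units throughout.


dt = -0.05 * v_wind = -0.05 * -4.89 = 0.2445 s
t_corrected = t_still + dt = 12.97 + (0.2445)
t_corrected = 13.2145 s

13.2145 s


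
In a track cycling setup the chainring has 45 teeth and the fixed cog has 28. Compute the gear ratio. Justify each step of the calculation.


GR = front_teeth / rear_teeth
GR = 45 / 28
GR = 1.6071

1.6071


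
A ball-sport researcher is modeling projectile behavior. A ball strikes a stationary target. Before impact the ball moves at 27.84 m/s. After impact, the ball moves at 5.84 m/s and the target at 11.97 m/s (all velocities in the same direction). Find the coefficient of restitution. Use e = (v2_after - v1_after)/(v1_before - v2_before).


e = (v2_after - v1_after) / (v1_before - v2_before)
Numerator = 11.97 - 5.84 = 6.13
Denominator = 27.84 - 0 = 27.84
e = 6.13 / 27.84 = 0.2202

0.2202


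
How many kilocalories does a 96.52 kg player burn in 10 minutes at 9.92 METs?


kcal = MET * mass * time_hr
Convert time: 10 min = 0.1667 hr
kcal = 9.92 * 96.52 * 0.1667
kcal = 159.5797 kcal

159.5797 kcal


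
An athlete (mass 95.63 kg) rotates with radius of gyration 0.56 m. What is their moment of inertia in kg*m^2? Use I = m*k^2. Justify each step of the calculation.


I = m * k^2
I = 95.63 * 0.56^2
I = 95.63 * 0.3136 = 29.9896 kg*m^2

29.9896 kg*m^2


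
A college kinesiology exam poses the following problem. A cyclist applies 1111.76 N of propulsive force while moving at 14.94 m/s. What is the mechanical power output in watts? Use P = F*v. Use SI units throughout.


P = F * v
P = 1111.76 * 14.94
P = 16609.6944 W

16609.6944 W


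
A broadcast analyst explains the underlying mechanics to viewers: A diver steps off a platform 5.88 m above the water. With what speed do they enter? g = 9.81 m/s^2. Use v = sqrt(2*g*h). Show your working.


v = sqrt(2 * g * h)
v = sqrt(2 * 9.81 * 5.88)
v = sqrt(115.3656) = 10.7408 m/s

10.7408 m/s


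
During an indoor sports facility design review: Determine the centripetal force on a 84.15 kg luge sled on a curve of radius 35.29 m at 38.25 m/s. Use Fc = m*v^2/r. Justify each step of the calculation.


Fc = m * v^2 / r
v^2 = 38.25^2 = 1463.0625
Fc = 84.15 * 1463.0625 / 35.29
Fc = 123116.7094 / 35.29 = 3488.7138 N

3488.7138 N


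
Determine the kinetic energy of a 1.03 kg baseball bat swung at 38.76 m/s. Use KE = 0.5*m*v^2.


KE = 0.5 * m * v^2
KE = 0.5 * 1.03 * 38.76^2
KE = 0.5 * 1.03 * 1502.3376 = 773.7039 J

773.7039 J


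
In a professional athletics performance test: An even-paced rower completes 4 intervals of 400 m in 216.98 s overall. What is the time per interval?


Split time = total_time / n_laps = 216.98 / 4
Split time = 54.245 s per lap

54.245 s


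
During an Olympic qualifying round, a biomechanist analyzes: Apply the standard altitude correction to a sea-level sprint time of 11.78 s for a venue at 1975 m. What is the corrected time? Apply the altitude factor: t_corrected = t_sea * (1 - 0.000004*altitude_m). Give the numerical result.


Correction factor = 1 - 0.000004 * 1975 = 0.9921
t_corrected = t_sea * factor = 11.78 * 0.9921
t_corrected = 11.6869 s

11.6869 s


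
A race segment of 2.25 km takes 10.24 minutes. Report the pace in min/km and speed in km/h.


Pace = time / distance = 10.24 min / 2.25 km = 4.5511 min/km
Speed = distance / time_in_hours = 2.25 / 0.1707 hr
Speed = 13.1836 km/h

4.5511 min/km, 13.1836 km/h


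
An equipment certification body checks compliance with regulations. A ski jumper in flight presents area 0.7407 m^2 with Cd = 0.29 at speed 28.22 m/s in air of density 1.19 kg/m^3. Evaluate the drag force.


Fd = 0.5 * Cd * rho * A * v^2
Fd = 0.5 * 0.29 * 1.19 * 0.7407 * 28.22^2
v^2 = 796.3684
Fd = 0.5 * 0.29 * 1.19 * 0.7407 * 796.3684 = 101.7821 N

101.7821 N


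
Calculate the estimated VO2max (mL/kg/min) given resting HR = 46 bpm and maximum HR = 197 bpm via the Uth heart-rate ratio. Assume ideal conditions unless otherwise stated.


VO2max = 15.3 * HRmax / HRrest
VO2max = 15.3 * 197 / 46
VO2max = 3014.1 / 46 = 65.5239 mL/kg/min

65.5239 mL/kg/min


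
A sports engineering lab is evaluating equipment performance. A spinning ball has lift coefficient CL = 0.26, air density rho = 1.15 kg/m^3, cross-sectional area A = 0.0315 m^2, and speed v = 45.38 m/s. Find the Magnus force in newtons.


FM = 0.5 * CL * rho * A * v^2
FM = 0.5 * 0.26 * 1.15 * 0.0315 * 45.38^2
v^2 = 2059.3444
FM = 0.5 * 0.26 * 1.15 * 0.0315 * 2059.3444 = 9.698 N

9.698 N


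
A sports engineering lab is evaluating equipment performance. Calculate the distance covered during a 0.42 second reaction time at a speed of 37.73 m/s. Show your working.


d = v * t
d = 37.73 * 0.42
d = 15.8466 m

15.8466 m


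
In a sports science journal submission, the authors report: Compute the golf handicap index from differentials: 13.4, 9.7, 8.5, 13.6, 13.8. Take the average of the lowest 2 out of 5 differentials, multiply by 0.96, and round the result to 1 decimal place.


All differentials: 13.4, 9.7, 8.5, 13.6, 13.8
Sorted: 8.5, 9.7, 13.4, 13.6, 13.8
Best 2: 8.5, 9.7
Average of best = 18.2 / 2 = 9.1
Raw index = 9.1 * 0.96 = 8.736
Handicap index = round(8.736, 1) = 8.7

8.7


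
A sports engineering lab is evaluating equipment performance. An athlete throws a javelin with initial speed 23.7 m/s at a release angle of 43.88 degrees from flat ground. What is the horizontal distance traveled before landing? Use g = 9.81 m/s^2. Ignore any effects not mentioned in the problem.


R = v^2 * sin(2*theta) / g
Convert angle to radians: theta = 43.88 deg = 0.7659 rad
sin(2*theta) = sin(1.5317) = 0.9992
R = 23.7^2 * 0.9992 / 9.81
R = 561.69 * 0.9992 / 9.81 = 57.2131 m

57.2131 m


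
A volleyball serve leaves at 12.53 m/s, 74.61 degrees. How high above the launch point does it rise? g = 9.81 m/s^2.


H = (v*sin(theta))^2 / (2*g)
vy = v*sin(theta) = 12.53 * sin(74.61 deg) = 12.0807 m/s
H = vy^2 / (2*g) = 145.9432 / (2*9.81)
H = 145.9432 / 19.62 = 7.4385 m

7.4385 m


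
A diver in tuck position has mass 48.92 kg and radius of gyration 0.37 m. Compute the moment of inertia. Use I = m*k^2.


I = m * k^2
I = 48.92 * 0.37^2
I = 48.92 * 0.1369 = 6.6971 kg*m^2

6.6971 kg*m^2


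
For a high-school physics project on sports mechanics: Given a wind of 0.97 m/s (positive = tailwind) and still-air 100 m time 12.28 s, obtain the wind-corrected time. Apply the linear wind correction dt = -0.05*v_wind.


dt = -0.05 * v_wind = -0.05 * 0.97 = -0.0485 s
t_corrected = t_still + dt = 12.28 + (-0.0485)
t_corrected = 12.2315 s

12.2315 s


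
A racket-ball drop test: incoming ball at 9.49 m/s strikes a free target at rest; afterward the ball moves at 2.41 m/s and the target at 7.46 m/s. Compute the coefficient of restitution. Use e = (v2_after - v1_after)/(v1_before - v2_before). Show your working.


e = (v2_after - v1_after) / (v1_before - v2_before)
Numerator = 7.46 - 2.41 = 5.05
Denominator = 9.49 - 0 = 9.49
e = 5.05 / 9.49 = 0.5321

0.5321


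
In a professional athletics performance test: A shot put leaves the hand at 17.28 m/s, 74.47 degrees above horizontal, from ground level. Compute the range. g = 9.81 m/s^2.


R = v^2 * sin(2*theta) / g
Convert angle to radians: theta = 74.47 deg = 1.2997 rad
sin(2*theta) = sin(2.5995) = 0.5159
R = 17.28^2 * 0.5159 / 9.81
R = 298.5984 * 0.5159 / 9.81 = 15.7041 m

15.7041 m


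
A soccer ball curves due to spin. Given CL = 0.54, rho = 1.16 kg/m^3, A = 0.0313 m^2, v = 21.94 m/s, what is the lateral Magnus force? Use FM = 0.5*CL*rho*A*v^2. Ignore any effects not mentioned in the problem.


FM = 0.5 * CL * rho * A * v^2
FM = 0.5 * 0.54 * 1.16 * 0.0313 * 21.94^2
v^2 = 481.3636
FM = 0.5 * 0.54 * 1.16 * 0.0313 * 481.3636 = 4.7189 N

4.7189 N


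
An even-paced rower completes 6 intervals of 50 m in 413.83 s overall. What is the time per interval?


Split time = total_time / n_laps = 413.83 / 6
Split time = 68.9717 s per lap

68.9717 s


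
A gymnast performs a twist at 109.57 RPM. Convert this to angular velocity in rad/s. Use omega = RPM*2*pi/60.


omega = RPM * 2 * pi / 60
omega = 109.57 * 2 * 3.14159 / 60
omega = 688.4486 / 60 = 11.4741 rad/s

11.4741 rad/s


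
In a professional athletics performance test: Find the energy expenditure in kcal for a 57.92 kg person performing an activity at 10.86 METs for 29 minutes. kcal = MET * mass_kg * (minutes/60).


kcal = MET * mass * time_hr
Convert time: 29 min = 0.4833 hr
kcal = 10.86 * 57.92 * 0.4833
kcal = 304.0221 kcal

304.0221 kcal


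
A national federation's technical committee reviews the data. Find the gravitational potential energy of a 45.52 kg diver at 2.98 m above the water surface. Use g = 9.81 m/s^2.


PE = m * g * h
PE = 45.52 * 9.81 * 2.98
PE = 446.5512 * 2.98 = 1330.7226 J

1330.7226 J


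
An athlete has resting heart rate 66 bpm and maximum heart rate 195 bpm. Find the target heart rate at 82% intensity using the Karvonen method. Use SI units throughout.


Target = HRrest + pct*(HRmax - HRrest)
Heart rate reserve = HRmax - HRrest = 195 - 66 = 129 bpm
Fraction = 82% = 0.82
Target = 66 + 0.82 * 129
Target = 66 + 105.78 = 171.78 bpm

171.78 bpm


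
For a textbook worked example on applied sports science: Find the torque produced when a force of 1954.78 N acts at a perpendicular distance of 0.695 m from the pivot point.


tau = F * d
tau = 1954.78 * 0.695
tau = 1358.5721 N*m

1358.5721 N*m


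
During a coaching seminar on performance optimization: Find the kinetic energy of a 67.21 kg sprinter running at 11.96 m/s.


KE = 0.5 * m * v^2
KE = 0.5 * 67.21 * 11.96^2
KE = 0.5 * 67.21 * 143.0416 = 4806.913 J

4806.913 J


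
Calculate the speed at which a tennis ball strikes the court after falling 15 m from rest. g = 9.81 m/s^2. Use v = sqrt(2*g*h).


v = sqrt(2 * g * h)
v = sqrt(2 * 9.81 * 15)
v = sqrt(294.3) = 17.1552 m/s

17.1552 m/s


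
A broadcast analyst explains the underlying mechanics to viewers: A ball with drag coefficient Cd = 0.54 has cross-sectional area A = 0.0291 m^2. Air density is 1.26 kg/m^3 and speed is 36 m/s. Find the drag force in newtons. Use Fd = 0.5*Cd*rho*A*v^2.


Fd = 0.5 * Cd * rho * A * v^2
Fd = 0.5 * 0.54 * 1.26 * 0.0291 * 36^2
v^2 = 1296
Fd = 0.5 * 0.54 * 1.26 * 0.0291 * 1296 = 12.8302 N

12.8302 N


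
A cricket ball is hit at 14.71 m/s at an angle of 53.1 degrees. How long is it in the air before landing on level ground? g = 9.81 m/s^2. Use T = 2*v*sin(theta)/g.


T = 2*v*sin(theta)/g
sin(theta) = sin(53.1 deg) = 0.7997
T = 2*14.71*0.7997 / 9.81
T = 23.5267 / 9.81 = 2.3982 s

2.3982 s


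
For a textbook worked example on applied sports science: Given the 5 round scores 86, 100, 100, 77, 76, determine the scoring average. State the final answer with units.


Average = sum / n
Sum = 439
Average = 439 / 5 = 87.8

87.8


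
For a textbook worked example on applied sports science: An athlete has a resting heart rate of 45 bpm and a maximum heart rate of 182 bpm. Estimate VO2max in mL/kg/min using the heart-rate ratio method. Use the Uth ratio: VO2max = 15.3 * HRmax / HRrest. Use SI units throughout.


VO2max = 15.3 * HRmax / HRrest
VO2max = 15.3 * 182 / 45
VO2max = 2784.6 / 45 = 61.88 mL/kg/min

61.88 mL/kg/min


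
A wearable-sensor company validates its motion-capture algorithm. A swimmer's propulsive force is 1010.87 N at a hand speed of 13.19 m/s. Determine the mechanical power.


P = F * v
P = 1010.87 * 13.19
P = 13333.3753 W

13333.3753 W


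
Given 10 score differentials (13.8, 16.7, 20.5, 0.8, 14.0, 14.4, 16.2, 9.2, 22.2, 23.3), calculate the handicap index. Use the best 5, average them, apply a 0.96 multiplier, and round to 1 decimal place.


All differentials: 13.8, 16.7, 20.5, 0.8, 14.0, 14.4, 16.2, 9.2, 22.2, 23.3
Sorted: 0.8, 9.2, 13.8, 14.0, 14.4, 16.2, 16.7, 20.5, 22.2, 23.3
Best 5: 0.8, 9.2, 13.8, 14.0, 14.4
Average of best = 52.2 / 5 = 10.44
Raw index = 10.44 * 0.96 = 10.0224
Handicap index = round(10.0224, 1) = 10.0

10.0


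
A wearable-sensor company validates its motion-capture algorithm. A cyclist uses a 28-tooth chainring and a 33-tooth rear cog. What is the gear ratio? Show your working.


GR = front_teeth / rear_teeth
GR = 28 / 33
GR = 0.8485

0.8485


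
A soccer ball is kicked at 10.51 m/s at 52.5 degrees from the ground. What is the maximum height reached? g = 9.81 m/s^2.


H = (v*sin(theta))^2 / (2*g)
vy = v*sin(theta) = 10.51 * sin(52.5 deg) = 8.3381 m/s
H = vy^2 / (2*g) = 69.5246 / (2*9.81)
H = 69.5246 / 19.62 = 3.5436 m

3.5436 m


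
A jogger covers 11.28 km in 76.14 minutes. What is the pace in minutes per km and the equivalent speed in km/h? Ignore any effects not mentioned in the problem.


Pace = time / distance = 76.14 min / 11.28 km = 6.75 min/km
Speed = distance / time_in_hours = 11.28 / 1.269 hr
Speed = 8.8889 km/h

6.75 min/km, 8.8889 km/h


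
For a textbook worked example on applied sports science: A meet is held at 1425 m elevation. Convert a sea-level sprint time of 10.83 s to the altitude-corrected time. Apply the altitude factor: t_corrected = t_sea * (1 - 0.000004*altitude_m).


Correction factor = 1 - 0.000004 * 1425 = 0.9943
t_corrected = t_sea * factor = 10.83 * 0.9943
t_corrected = 10.7683 s

10.7683 s


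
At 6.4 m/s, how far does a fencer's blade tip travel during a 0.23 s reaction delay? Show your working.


d = v * t
d = 6.4 * 0.23
d = 1.472 m

1.472 m


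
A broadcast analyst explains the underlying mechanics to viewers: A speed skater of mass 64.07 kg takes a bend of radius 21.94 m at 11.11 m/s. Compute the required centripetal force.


Fc = m * v^2 / r
v^2 = 11.11^2 = 123.4321
Fc = 64.07 * 123.4321 / 21.94
Fc = 7908.2946 / 21.94 = 360.451 N

360.451 N


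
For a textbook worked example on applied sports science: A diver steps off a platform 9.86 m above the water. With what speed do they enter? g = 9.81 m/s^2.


v = sqrt(2 * g * h)
v = sqrt(2 * 9.81 * 9.86)
v = sqrt(193.4532) = 13.9087 m/s

13.9087 m/s


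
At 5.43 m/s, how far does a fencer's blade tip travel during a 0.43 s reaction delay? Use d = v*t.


d = v * t
d = 5.43 * 0.43
d = 2.3349 m

2.3349 m


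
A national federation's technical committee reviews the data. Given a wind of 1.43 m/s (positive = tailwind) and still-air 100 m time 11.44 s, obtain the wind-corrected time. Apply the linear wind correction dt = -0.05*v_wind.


dt = -0.05 * v_wind = -0.05 * 1.43 = -0.0715 s
t_corrected = t_still + dt = 11.44 + (-0.0715)
t_corrected = 11.3685 s

11.3685 s


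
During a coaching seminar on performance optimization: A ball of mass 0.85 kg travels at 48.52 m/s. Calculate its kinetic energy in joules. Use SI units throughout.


KE = 0.5 * m * v^2
KE = 0.5 * 0.85 * 48.52^2
KE = 0.5 * 0.85 * 2354.1904 = 1000.5309 J

1000.5309 J


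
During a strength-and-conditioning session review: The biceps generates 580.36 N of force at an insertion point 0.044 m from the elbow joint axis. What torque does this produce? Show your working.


tau = F * d
tau = 580.36 * 0.044
tau = 25.5358 N*m

25.5358 N*m


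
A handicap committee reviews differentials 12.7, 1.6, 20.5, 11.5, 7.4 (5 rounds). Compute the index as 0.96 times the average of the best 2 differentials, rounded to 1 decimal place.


All differentials: 12.7, 1.6, 20.5, 11.5, 7.4
Sorted: 1.6, 7.4, 11.5, 12.7, 20.5
Best 2: 1.6, 7.4
Average of best = 9 / 2 = 4.5
Raw index = 4.5 * 0.96 = 4.32
Handicap index = round(4.32, 1) = 4.3

4.3


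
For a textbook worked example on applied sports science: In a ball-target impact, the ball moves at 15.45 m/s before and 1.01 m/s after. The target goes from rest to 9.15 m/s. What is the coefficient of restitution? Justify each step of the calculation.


e = (v2_after - v1_after) / (v1_before - v2_before)
Numerator = 9.15 - 1.01 = 8.14
Denominator = 15.45 - 0 = 15.45
e = 8.14 / 15.45 = 0.5269

0.5269


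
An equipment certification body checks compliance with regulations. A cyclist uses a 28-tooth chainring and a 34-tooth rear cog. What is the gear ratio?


GR = front_teeth / rear_teeth
GR = 28 / 34
GR = 0.8235

0.8235


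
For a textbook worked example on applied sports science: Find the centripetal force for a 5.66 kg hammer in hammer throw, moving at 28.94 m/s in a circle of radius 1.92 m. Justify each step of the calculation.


Fc = m * v^2 / r
v^2 = 28.94^2 = 837.5236
Fc = 5.66 * 837.5236 / 1.92
Fc = 4740.3836 / 1.92 = 2468.9498 N

2468.9498 N


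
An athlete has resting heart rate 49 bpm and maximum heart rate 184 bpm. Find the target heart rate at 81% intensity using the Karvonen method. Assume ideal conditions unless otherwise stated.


Target = HRrest + pct*(HRmax - HRrest)
Heart rate reserve = HRmax - HRrest = 184 - 49 = 135 bpm
Fraction = 81% = 0.81
Target = 49 + 0.81 * 135
Target = 49 + 109.35 = 158.35 bpm

158.35 bpm


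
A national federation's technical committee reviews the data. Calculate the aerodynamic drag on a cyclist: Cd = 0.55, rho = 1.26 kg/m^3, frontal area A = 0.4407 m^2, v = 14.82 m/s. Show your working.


Fd = 0.5 * Cd * rho * A * v^2
Fd = 0.5 * 0.55 * 1.26 * 0.4407 * 14.82^2
v^2 = 219.6324
Fd = 0.5 * 0.55 * 1.26 * 0.4407 * 219.6324 = 33.5384 N

33.5384 N


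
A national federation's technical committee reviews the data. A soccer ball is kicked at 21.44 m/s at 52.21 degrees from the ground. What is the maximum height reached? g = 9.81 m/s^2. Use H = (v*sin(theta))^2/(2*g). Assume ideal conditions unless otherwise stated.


H = (v*sin(theta))^2 / (2*g)
vy = v*sin(theta) = 21.44 * sin(52.21 deg) = 16.9432 m/s
H = vy^2 / (2*g) = 287.0726 / (2*9.81)
H = 287.0726 / 19.62 = 14.6316 m

14.6316 m


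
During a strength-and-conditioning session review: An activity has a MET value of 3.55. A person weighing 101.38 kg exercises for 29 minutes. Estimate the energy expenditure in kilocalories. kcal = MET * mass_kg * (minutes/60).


kcal = MET * mass * time_hr
Convert time: 29 min = 0.4833 hr
kcal = 3.55 * 101.38 * 0.4833
kcal = 173.9512 kcal

173.9512 kcal


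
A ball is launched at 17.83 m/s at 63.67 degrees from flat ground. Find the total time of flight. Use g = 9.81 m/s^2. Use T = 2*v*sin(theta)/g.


T = 2*v*sin(theta)/g
sin(theta) = sin(63.67 deg) = 0.8963
T = 2*17.83*0.8963 / 9.81
T = 31.9604 / 9.81 = 3.2579 s

3.2579 s


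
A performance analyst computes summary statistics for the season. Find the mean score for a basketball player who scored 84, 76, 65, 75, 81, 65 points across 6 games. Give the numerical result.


Average = sum / n
Sum = 446
Average = 446 / 6 = 74.3333

74.3333


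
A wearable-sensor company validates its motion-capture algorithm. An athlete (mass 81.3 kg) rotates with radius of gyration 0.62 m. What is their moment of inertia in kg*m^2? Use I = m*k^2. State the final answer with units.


I = m * k^2
I = 81.3 * 0.62^2
I = 81.3 * 0.3844 = 31.2517 kg*m^2

31.2517 kg*m^2


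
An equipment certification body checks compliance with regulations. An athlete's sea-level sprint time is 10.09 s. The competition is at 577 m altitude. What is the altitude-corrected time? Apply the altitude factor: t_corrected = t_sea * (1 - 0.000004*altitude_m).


Correction factor = 1 - 0.000004 * 577 = 0.997692
t_corrected = t_sea * factor = 10.09 * 0.997692
t_corrected = 10.0667 s

10.0667 s


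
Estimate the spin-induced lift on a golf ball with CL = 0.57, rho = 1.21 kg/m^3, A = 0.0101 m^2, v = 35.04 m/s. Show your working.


FM = 0.5 * CL * rho * A * v^2
FM = 0.5 * 0.57 * 1.21 * 0.0101 * 35.04^2
v^2 = 1227.8016
FM = 0.5 * 0.57 * 1.21 * 0.0101 * 1227.8016 = 4.2764 N

4.2764 N


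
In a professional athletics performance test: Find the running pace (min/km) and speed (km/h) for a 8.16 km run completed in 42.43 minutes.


Pace = time / distance = 42.43 min / 8.16 km = 5.1998 min/km
Speed = distance / time_in_hours = 8.16 / 0.7072 hr
Speed = 11.539 km/h

5.1998 min/km, 11.539 km/h


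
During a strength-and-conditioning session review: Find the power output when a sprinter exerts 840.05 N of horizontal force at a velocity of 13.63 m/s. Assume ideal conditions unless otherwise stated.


P = F * v
P = 840.05 * 13.63
P = 11449.8815 W

11449.8815 W


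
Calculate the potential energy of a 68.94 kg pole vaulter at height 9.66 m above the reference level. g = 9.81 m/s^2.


PE = m * g * h
PE = 68.94 * 9.81 * 9.66
PE = 676.3014 * 9.66 = 6533.0715 J

6533.0715 J


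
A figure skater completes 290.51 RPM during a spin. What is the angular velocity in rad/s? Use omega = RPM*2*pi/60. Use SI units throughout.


omega = RPM * 2 * pi / 60
omega = 290.51 * 2 * 3.14159 / 60
omega = 1825.3282 / 60 = 30.4221 rad/s

30.4221 rad/s


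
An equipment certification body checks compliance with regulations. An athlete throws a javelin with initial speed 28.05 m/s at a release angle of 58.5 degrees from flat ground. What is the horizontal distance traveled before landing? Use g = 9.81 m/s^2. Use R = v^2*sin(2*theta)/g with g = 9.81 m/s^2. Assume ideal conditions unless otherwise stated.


R = v^2 * sin(2*theta) / g
Convert angle to radians: theta = 58.5 deg = 1.021 rad
sin(2*theta) = sin(2.042) = 0.891
R = 28.05^2 * 0.891 / 9.81
R = 786.8025 * 0.891 / 9.81 = 71.4624 m

71.4624 m


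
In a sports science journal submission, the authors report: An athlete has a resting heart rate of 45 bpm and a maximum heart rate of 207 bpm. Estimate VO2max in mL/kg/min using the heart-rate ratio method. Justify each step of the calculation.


VO2max = 15.3 * HRmax / HRrest
VO2max = 15.3 * 207 / 45
VO2max = 3167.1 / 45 = 70.38 mL/kg/min

70.38 mL/kg/min


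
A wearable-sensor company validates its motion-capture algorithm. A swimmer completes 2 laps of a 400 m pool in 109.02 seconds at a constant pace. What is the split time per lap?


Split time = total_time / n_laps = 109.02 / 2
Split time = 54.51 s per lap

54.51 s


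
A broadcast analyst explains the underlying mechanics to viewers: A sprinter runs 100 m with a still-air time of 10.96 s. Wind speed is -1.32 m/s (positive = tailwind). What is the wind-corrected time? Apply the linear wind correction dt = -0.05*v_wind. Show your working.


dt = -0.05 * v_wind = -0.05 * -1.32 = 0.066 s
t_corrected = t_still + dt = 10.96 + (0.066)
t_corrected = 11.026 s

11.026 s


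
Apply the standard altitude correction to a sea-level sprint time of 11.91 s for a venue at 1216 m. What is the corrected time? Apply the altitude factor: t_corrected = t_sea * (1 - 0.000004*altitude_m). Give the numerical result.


Correction factor = 1 - 0.000004 * 1216 = 0.995136
t_corrected = t_sea * factor = 11.91 * 0.995136
t_corrected = 11.8521 s

11.8521 s


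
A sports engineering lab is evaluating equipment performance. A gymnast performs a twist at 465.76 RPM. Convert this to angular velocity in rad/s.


omega = RPM * 2 * pi / 60
omega = 465.76 * 2 * 3.14159 / 60
omega = 2926.4564 / 60 = 48.7743 rad/s

48.7743 rad/s


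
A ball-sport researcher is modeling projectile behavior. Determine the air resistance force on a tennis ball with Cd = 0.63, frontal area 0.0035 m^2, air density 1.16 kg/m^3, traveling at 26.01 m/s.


Fd = 0.5 * Cd * rho * A * v^2
Fd = 0.5 * 0.63 * 1.16 * 0.0035 * 26.01^2
v^2 = 676.5201
Fd = 0.5 * 0.63 * 1.16 * 0.0035 * 676.5201 = 0.8652 N

0.8652 N


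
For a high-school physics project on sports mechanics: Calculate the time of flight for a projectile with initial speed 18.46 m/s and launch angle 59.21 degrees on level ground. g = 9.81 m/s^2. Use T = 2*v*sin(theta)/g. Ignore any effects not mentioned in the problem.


T = 2*v*sin(theta)/g
sin(theta) = sin(59.21 deg) = 0.859
T = 2*18.46*0.859 / 9.81
T = 31.7161 / 9.81 = 3.233 s

3.233 s


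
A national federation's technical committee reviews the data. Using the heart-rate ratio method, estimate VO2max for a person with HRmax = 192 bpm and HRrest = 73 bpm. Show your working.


VO2max = 15.3 * HRmax / HRrest
VO2max = 15.3 * 192 / 73
VO2max = 2937.6 / 73 = 40.2411 mL/kg/min

40.2411 mL/kg/min


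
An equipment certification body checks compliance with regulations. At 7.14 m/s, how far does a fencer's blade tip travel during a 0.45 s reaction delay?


d = v * t
d = 7.14 * 0.45
d = 3.213 m

3.213 m


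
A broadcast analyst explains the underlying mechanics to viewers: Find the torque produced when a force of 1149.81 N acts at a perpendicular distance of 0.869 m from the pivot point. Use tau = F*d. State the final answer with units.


tau = F * d
tau = 1149.81 * 0.869
tau = 999.1849 N*m

999.1849 N*m


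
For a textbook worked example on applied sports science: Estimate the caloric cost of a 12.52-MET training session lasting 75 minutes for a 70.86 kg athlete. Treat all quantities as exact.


kcal = MET * mass * time_hr
Convert time: 75 min = 1.25 hr
kcal = 12.52 * 70.86 * 1.25
kcal = 1108.959 kcal

1108.959 kcal


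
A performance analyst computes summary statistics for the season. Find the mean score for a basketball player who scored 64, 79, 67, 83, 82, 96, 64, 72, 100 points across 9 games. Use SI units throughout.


Average = sum / n
Sum = 707
Average = 707 / 9 = 78.5556

78.5556


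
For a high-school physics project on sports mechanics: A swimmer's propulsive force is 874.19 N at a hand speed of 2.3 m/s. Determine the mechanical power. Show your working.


P = F * v
P = 874.19 * 2.3
P = 2010.637 W

2010.637 W


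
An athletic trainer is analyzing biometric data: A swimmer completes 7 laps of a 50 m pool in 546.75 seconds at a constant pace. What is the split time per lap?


Split time = total_time / n_laps = 546.75 / 7
Split time = 78.1071 s per lap

78.1071 s


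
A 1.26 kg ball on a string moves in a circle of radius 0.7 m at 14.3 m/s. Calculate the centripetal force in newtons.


Fc = m * v^2 / r
v^2 = 14.3^2 = 204.49
Fc = 1.26 * 204.49 / 0.7
Fc = 257.6574 / 0.7 = 368.082 N

368.082 N


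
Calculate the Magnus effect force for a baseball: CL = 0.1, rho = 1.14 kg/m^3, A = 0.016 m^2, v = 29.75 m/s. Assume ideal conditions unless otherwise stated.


FM = 0.5 * CL * rho * A * v^2
FM = 0.5 * 0.1 * 1.14 * 0.016 * 29.75^2
v^2 = 885.0625
FM = 0.5 * 0.1 * 1.14 * 0.016 * 885.0625 = 0.8072 N

0.8072 N


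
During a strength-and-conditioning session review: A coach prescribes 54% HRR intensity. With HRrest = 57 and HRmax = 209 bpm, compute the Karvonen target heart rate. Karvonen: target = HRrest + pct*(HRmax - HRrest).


Target = HRrest + pct*(HRmax - HRrest)
Heart rate reserve = HRmax - HRrest = 209 - 57 = 152 bpm
Fraction = 54% = 0.54
Target = 57 + 0.54 * 152
Target = 57 + 82.08 = 139.08 bpm

139.08 bpm


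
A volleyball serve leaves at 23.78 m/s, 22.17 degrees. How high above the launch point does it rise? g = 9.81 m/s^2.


H = (v*sin(theta))^2 / (2*g)
vy = v*sin(theta) = 23.78 * sin(22.17 deg) = 8.9735 m/s
H = vy^2 / (2*g) = 80.5241 / (2*9.81)
H = 80.5241 / 19.62 = 4.1042 m

4.1042 m


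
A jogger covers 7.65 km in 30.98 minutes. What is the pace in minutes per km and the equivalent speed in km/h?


Pace = time / distance = 30.98 min / 7.65 km = 4.0497 min/km
Speed = distance / time_in_hours = 7.65 / 0.5163 hr
Speed = 14.816 km/h

4.0497 min/km, 14.816 km/h


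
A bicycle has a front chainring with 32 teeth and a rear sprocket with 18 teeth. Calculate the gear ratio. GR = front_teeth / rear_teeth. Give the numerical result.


GR = front_teeth / rear_teeth
GR = 32 / 18
GR = 1.7778

1.7778


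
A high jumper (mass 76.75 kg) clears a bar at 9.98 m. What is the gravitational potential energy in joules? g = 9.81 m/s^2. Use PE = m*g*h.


PE = m * g * h
PE = 76.75 * 9.81 * 9.98
PE = 752.9175 * 9.98 = 7514.1167 J

7514.1167 J


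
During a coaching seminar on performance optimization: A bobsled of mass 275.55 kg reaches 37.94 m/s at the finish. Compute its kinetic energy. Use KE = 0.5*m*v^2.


KE = 0.5 * m * v^2
KE = 0.5 * 275.55 * 37.94^2
KE = 0.5 * 275.55 * 1439.4436 = 198319.342 J

198319.342 J


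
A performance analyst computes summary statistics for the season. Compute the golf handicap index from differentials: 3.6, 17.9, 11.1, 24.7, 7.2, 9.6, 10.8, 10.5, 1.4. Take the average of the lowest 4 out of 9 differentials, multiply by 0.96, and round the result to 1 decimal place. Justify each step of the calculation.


All differentials: 3.6, 17.9, 11.1, 24.7, 7.2, 9.6, 10.8, 10.5, 1.4
Sorted: 1.4, 3.6, 7.2, 9.6, 10.5, 10.8, 11.1, 17.9, 24.7
Best 4: 1.4, 3.6, 7.2, 9.6
Average of best = 21.8 / 4 = 5.45
Raw index = 5.45 * 0.96 = 5.232
Handicap index = round(5.232, 1) = 5.2

5.2


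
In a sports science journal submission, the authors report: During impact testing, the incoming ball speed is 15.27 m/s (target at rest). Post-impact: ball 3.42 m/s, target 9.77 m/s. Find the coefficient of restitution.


e = (v2_after - v1_after) / (v1_before - v2_before)
Numerator = 9.77 - 3.42 = 6.35
Denominator = 15.27 - 0 = 15.27
e = 6.35 / 15.27 = 0.4158

0.4158


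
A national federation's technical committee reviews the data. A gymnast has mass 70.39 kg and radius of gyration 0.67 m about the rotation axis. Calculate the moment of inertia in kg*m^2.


I = m * k^2
I = 70.39 * 0.67^2
I = 70.39 * 0.4489 = 31.5981 kg*m^2

31.5981 kg*m^2


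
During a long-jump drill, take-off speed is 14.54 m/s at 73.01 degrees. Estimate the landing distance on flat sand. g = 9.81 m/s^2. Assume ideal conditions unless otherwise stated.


R = v^2 * sin(2*theta) / g
Convert angle to radians: theta = 73.01 deg = 1.2743 rad
sin(2*theta) = sin(2.5485) = 0.5589
R = 14.54^2 * 0.5589 / 9.81
R = 211.4116 * 0.5589 / 9.81 = 12.0447 m

12.0447 m


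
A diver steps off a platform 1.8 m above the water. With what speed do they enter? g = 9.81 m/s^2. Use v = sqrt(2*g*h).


v = sqrt(2 * g * h)
v = sqrt(2 * 9.81 * 1.8)
v = sqrt(35.316) = 5.9427 m/s

5.9427 m/s


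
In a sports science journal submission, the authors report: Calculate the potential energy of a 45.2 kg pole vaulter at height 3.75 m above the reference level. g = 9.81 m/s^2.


PE = m * g * h
PE = 45.2 * 9.81 * 3.75
PE = 443.412 * 3.75 = 1662.795 J

1662.795 J


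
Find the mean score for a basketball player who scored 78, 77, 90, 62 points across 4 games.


Average = sum / n
Sum = 307
Average = 307 / 4 = 76.75

76.75
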